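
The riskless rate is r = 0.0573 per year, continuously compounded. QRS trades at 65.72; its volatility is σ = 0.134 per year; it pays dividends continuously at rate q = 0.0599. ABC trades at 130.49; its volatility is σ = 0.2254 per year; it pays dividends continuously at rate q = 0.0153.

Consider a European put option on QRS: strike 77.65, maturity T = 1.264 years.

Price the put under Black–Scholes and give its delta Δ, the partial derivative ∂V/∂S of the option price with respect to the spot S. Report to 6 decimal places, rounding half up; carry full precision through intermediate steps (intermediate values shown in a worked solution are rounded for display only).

price = 11.943136
Δ = -0.791723

σ√T = 0.134·√1.264 = 0.150653
d₁ = (ln(S/K) + (r−q+σ²/2)T) / (σ√T) = (ln(65.72/77.65) + (0.0573−0.0599+0.134²/2)·1.264) / 0.150653 = (-0.166808 + 0.008062) / 0.150653 = -1.053721
d₂ = d₁ − σ√T = -1.053721 − 0.150653 = -1.204374
e^{−rT} = 0.930133
e^{−qT} = 0.927082
N(−d₁) = 0.853995,  N(−d₂) = 0.885778
Put price V = K·e^{−rT}·N(−d₂) − S·e^{−qT}·N(−d₁) = 63.975162 − 52.032026 = 11.943136
Δ = −e^{−qT}·N(−d₁) = -0.791723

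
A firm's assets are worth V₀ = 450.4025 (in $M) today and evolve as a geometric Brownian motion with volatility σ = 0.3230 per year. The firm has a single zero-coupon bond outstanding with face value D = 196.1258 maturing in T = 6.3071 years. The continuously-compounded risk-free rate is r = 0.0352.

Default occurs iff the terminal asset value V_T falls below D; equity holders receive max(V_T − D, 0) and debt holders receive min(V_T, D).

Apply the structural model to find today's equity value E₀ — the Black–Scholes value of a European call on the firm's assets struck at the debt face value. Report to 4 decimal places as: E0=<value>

E0=302.6333

Equity is a call on the firm's assets struck at D = 196.1258:
d₁ = [ln(V₀/D) + (r + σ²/2)T] / (σ√T)
   = [ln(450.4025/196.1258) + (0.0352 + 0.5·0.3230²)·6.3071] / (0.3230·√6.3071)
   = [0.831385 + 0.551017] / 0.811180 = 1.704186
d₂ = d₁ − σ√T = 1.704186 − 0.811180 = 0.893006
N(d₁) = 0.955827,  N(d₂) = 0.814073,  e^(−rT) = 0.800907
E₀ = V₀·N(d₁) − D·e^(−rT)·N(d₂)
   = 450.4025·0.955827 − 196.1258·0.800907·0.814073 = 302.633347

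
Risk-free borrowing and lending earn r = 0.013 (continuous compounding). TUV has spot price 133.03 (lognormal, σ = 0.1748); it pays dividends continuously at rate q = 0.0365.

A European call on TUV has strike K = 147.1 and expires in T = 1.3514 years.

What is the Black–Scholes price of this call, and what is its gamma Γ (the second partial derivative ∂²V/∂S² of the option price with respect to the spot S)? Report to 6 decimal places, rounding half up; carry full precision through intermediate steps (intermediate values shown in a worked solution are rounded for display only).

σ√T = 0.1748·√1.3514 = 0.203205
d₁ = (ln(S/K) + (r−q+σ²/2)T) / (σ√T) = (ln(133.03/147.1) + (0.013−0.0365+0.1748²/2)·1.3514) / 0.203205 = (-0.100538 − 0.011112) / 0.203205 = -0.549446
d₂ = d₁ − σ√T = -0.549446 − 0.203205 = -0.752650
e^{−rT} = 0.982585
e^{−qT} = 0.951871
N(d₁) = 0.291350,  N(d₂) = 0.225830
Call price V = S·e^{−qT}·N(d₁) − K·e^{−rT}·N(d₂) = 36.892863 − 32.641098 = 4.251766
φ(d₁) = (1/√(2π))·e^{−d₁²/2} = 0.343048
Γ = e^{−qT}·φ(d₁) / (S·σ·√T) = 0.012080

price = 4.251766
Γ = 0.012080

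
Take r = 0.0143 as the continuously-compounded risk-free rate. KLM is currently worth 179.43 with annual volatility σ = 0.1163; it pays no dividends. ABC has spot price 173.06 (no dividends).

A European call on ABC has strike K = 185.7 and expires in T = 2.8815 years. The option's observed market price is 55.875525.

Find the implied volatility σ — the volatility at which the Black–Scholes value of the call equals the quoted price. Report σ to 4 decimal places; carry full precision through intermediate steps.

At σ = 0.5063 the Black–Scholes value reproduces the quote:
σ√T = 0.5063·√2.8815 = 0.859443
d₁ = (ln(S/K) + (r+σ²/2)T) / (σ√T) = (ln(173.06/185.7) + (0.0143+0.5063²/2)·2.8815) / 0.859443 = (-0.070494 + 0.410527) / 0.859443 = 0.395643
d₂ = d₁ − σ√T = 0.395643 − 0.859443 = -0.463800
e^{−rT} = 0.959632
N(d₁) = 0.653816,  N(d₂) = 0.321395
V = S·N(d₁) − K·e^{−rT}·N(d₂) = 113.149362 − 57.273837 = 55.875525 (the quoted price), and the Black–Scholes price is strictly increasing in σ, so σ is unique

sigma = 0.5063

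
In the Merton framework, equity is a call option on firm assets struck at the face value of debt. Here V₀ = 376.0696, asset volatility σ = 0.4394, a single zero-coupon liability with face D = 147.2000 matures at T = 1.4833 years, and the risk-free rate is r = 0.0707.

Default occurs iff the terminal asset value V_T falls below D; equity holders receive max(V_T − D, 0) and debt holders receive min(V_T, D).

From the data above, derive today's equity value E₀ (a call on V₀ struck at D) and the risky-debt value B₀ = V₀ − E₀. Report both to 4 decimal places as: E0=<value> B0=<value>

E0=244.6551 B0=131.4145

Apply the equity-as-call identities (strike 147.2000, horizon 1.4833 years):
d₁ = [ln(V₀/D) + (r + σ²/2)T] / (σ√T)
   = [ln(376.0696/147.2000) + (0.0707 + 0.5·0.4394²)·1.4833] / (0.4394·√1.4833)
   = [0.937982 + 0.248061] / 0.535149 = 2.216287
d₂ = d₁ − σ√T = 2.216287 − 0.535149 = 1.681138
N(d₁) = 0.986664,  N(d₂) = 0.953632,  e^(−rT) = 0.900442
E₀ = V₀·N(d₁) − D·e^(−rT)·N(d₂)
   = 376.0696·0.986664 − 147.2000·0.900442·0.953632 = 244.655128
B₀ = V₀ − E₀ = 376.0696 − 244.655128 = 131.414472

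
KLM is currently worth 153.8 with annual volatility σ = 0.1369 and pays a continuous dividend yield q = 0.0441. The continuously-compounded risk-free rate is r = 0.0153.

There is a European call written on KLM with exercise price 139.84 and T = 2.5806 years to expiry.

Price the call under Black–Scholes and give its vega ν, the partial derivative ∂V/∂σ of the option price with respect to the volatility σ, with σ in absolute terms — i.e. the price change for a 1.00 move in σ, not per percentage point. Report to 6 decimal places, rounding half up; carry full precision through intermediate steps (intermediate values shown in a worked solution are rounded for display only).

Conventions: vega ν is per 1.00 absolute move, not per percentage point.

price = 13.362119
ν = 86.139854

σ√T = 0.1369·√2.5806 = 0.219920
d₁ = (ln(S/K) + (r−q+σ²/2)T) / (σ√T) = (ln(153.8/139.84) + (0.0153−0.0441+0.1369²/2)·2.5806) / 0.219920 = (0.095154 − 0.050139) / 0.219920 = 0.204689
d₂ = d₁ − σ√T = 0.204689 − 0.219920 = -0.015230
e^{−rT} = 0.961286
e^{−qT} = 0.892432
N(d₁) = 0.581093,  N(d₂) = 0.493924
Call price V = S·e^{−qT}·N(d₁) − K·e^{−rT}·N(d₂) = 79.758502 − 66.396383 = 13.362119
φ(d₁) = (1/√(2π))·e^{−d₁²/2} = 0.390672
ν = S·e^{−qT}·φ(d₁)·√T = 86.139854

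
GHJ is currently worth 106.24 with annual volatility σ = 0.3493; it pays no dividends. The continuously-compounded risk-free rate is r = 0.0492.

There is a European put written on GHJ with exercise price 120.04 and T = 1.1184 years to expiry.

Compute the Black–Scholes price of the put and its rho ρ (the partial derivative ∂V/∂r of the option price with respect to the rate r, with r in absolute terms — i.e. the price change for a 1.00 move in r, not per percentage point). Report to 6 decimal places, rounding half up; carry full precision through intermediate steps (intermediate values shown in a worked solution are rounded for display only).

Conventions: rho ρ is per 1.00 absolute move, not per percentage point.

σ√T = 0.3493·√1.1184 = 0.369400
d₁ = (ln(S/K) + (r+σ²/2)T) / (σ√T) = (ln(106.24/120.04) + (0.0492+0.3493²/2)·1.1184) / 0.369400 = (-0.122124 + 0.123254) / 0.369400 = 0.003057
d₂ = d₁ − σ√T = 0.003057 − 0.369400 = -0.366343
e^{−rT} = 0.946461
N(−d₁) = 0.498780,  N(−d₂) = 0.642946
Put price V = K·e^{−rT}·N(−d₂) − S·N(−d₁) = 73.047106 − 52.990439 = 20.056667
ρ = −K·T·e^{−rT}·N(−d₂) = -81.695883

price = 20.056667
ρ = -81.695883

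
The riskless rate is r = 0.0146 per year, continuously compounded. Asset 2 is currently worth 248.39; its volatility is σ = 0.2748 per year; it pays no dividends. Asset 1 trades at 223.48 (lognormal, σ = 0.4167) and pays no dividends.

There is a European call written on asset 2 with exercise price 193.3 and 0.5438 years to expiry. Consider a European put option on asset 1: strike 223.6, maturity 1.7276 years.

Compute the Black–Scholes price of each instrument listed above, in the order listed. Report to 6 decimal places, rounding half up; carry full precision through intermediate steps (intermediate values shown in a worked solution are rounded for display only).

[asset 2 call K=193.3]
σ√T = 0.2748·√0.5438 = 0.202645
d₁ = (ln(S/K) + (r+σ²/2)T) / (σ√T) = (ln(248.39/193.3) + (0.0146+0.2748²/2)·0.5438) / 0.202645 = (0.250757 + 0.028472) / 0.202645 = 1.377919
d₂ = d₁ − σ√T = 1.377919 − 0.202645 = 1.175274
e^{−rT} = 0.992092
N(d₁) = 0.915886,  N(d₂) = 0.880057
price = S·N(d₁) − K·e^{−rT}·N(d₂) = 227.496896 − 168.769827 = 58.727069
[asset 1 put K=223.6]
σ√T = 0.4167·√1.7276 = 0.547703
d₁ = (ln(S/K) + (r+σ²/2)T) / (σ√T) = (ln(223.48/223.6) + (0.0146+0.4167²/2)·1.7276) / 0.547703 = (-0.000537 + 0.175212) / 0.547703 = 0.318924
d₂ = d₁ − σ√T = 0.318924 − 0.547703 = -0.228779
e^{−rT} = 0.975092
N(−d₁) = 0.374892,  N(−d₂) = 0.590480
price = K·e^{−rT}·N(−d₂) − S·N(−d₁) = 128.742710 − 83.780912 = 44.961797

price(asset 2 call K=193.3) = 58.727069
price(asset 1 put K=223.6) = 44.961797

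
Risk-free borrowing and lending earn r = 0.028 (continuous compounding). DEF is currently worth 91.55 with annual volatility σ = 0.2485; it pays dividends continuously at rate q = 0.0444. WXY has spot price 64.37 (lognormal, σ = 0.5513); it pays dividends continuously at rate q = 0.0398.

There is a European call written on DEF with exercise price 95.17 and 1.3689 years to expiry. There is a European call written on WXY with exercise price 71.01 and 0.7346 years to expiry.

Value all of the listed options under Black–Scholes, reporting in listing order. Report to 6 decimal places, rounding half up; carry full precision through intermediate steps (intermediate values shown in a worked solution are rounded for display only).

price(DEF call K=95.17) = 7.777375
price(WXY call K=71.01) = 9.117267

[DEF call K=95.17]
σ√T = 0.2485·√1.3689 = 0.290745
d₁ = (ln(S/K) + (r−q+σ²/2)T) / (σ√T) = (ln(91.55/95.17) + (0.028−0.0444+0.2485²/2)·1.3689) / 0.290745 = (-0.038779 + 0.019816) / 0.290745 = -0.065223
d₂ = d₁ − σ√T = -0.065223 − 0.290745 = -0.355968
e^{−rT} = 0.962396
e^{−qT} = 0.941031
N(d₁) = 0.473998,  N(d₂) = 0.360932
price = S·e^{−qT}·N(d₁) − K·e^{−rT}·N(d₂) = 40.835622 − 33.058247 = 7.777375
[WXY call K=71.01]
σ√T = 0.5513·√0.7346 = 0.472513
d₁ = (ln(S/K) + (r−q+σ²/2)T) / (σ√T) = (ln(64.37/71.01) + (0.028−0.0398+0.5513²/2)·0.7346) / 0.472513 = (-0.098173 + 0.102966) / 0.472513 = 0.010143
d₂ = d₁ − σ√T = 0.010143 − 0.472513 = -0.462369
e^{−rT} = 0.979641
e^{−qT} = 0.971186
N(d₁) = 0.504046,  N(d₂) = 0.321908
price = S·e^{−qT}·N(d₁) − K·e^{−rT}·N(d₂) = 31.510595 − 22.393328 = 9.117267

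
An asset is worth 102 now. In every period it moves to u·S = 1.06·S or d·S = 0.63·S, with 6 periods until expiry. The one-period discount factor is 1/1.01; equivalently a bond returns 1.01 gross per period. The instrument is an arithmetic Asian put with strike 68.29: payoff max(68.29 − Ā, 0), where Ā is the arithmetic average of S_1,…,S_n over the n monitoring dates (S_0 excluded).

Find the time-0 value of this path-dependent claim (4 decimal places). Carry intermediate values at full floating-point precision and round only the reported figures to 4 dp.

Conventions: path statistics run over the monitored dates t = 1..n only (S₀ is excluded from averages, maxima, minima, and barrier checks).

No-arbitrage gives p* = (R−d)/(u−d) = 0.8837: enumerate every path, weight its payoff by its p*-probability, and discount by R^6.
Enumerate all 2^6 = 64 price paths (U = up ×1.06, D = down ×0.63); each path with k up-moves has probability p*^k·(1−p*)^(6−k).
DDDDDD: Ā=27.1361, payoff=41.1539, prob=0.000002
UDDDDD: Ā=45.6576, payoff=22.6324, prob=0.000019
DUDDDD: Ā=38.3476, payoff=29.9424, prob=0.000019
UUDDDD: Ā=64.5214, payoff=3.7686, prob=0.000143
DDUDDD: Ā=33.7423, payoff=34.5477, prob=0.000019
UDUDDD: Ā=56.7728, payoff=11.5172, prob=0.000143
DUUDDD: Ā=49.4628, payoff=18.8272, prob=0.000143
UUUDDD: Ā=83.2232, payoff=0.0000, prob=0.001085
DDDUDD: Ā=30.8410, payoff=37.4490, prob=0.000019
UDDUDD: Ā=51.8912, payoff=16.3988, prob=0.000143
DUDUDD: Ā=44.5812, payoff=23.7088, prob=0.000143
UUDUDD: Ā=75.0096, payoff=0.0000, prob=0.001085
DDUUDD: Ā=39.9759, payoff=28.3141, prob=0.000143
UDUUDD: Ā=67.2610, payoff=1.0290, prob=0.001085
DUUUDD: Ā=59.9510, payoff=8.3390, prob=0.001085
UUUUDD: Ā=100.8700, payoff=0.0000, prob=0.008246
DDDDUD: Ā=29.0132, payoff=39.2768, prob=0.000019
UDDDUD: Ā=48.8158, payoff=19.4742, prob=0.000143
DUDDUD: Ā=41.5058, payoff=26.7842, prob=0.000143
UUDDUD: Ā=69.8351, payoff=0.0000, prob=0.001085
DDUDUD: Ā=36.9005, payoff=31.3895, prob=0.000143
UDUDUD: Ā=62.0865, payoff=6.2035, prob=0.001085
DUUDUD: Ā=54.7765, payoff=13.5135, prob=0.001085
UUUDUD: Ā=92.1637, payoff=0.0000, prob=0.008246
DDDUUD: Ā=33.9991, payoff=34.2909, prob=0.000143
UDDUUD: Ā=57.2049, payoff=11.0851, prob=0.001085
DUDUUD: Ā=49.8949, payoff=18.3951, prob=0.001085
UUDUUD: Ā=83.9502, payoff=0.0000, prob=0.008246
DDUUUD: Ā=45.2896, payoff=23.0004, prob=0.001085
UDUUUD: Ā=76.2016, payoff=0.0000, prob=0.008246
DUUUUD: Ā=68.8916, payoff=0.0000, prob=0.008246
UUUUUD: Ā=115.9128, payoff=0.0000, prob=0.062673
DDDDDU: Ā=27.8616, payoff=40.4284, prob=0.000019
UDDDDU: Ā=46.8783, payoff=21.4117, prob=0.000143
DUDDDU: Ā=39.5683, payoff=28.7217, prob=0.000143
UUDDDU: Ā=66.5752, payoff=1.7148, prob=0.001085
DDUDDU: Ā=34.9630, payoff=33.3270, prob=0.000143
UDUDDU: Ā=58.8266, payoff=9.4634, prob=0.001085
DUUDDU: Ā=51.5166, payoff=16.7734, prob=0.001085
UUUDDU: Ā=86.6787, payoff=0.0000, prob=0.008246
DDDUDU: Ā=32.0616, payoff=36.2284, prob=0.000143
UDDUDU: Ā=53.9450, payoff=14.3450, prob=0.001085
DUDUDU: Ā=46.6350, payoff=21.6550, prob=0.001085
UUDUDU: Ā=78.4652, payoff=0.0000, prob=0.008246
DDUUDU: Ā=42.0297, payoff=26.2603, prob=0.001085
UDUUDU: Ā=70.7166, payoff=0.0000, prob=0.008246
DUUUDU: Ā=63.4066, payoff=4.8834, prob=0.008246
UUUUDU: Ā=106.6841, payoff=0.0000, prob=0.062673
DDDDUU: Ā=30.2338, payoff=38.0562, prob=0.000143
UDDDUU: Ā=50.8696, payoff=17.4204, prob=0.001085
DUDDUU: Ā=43.5596, payoff=24.7304, prob=0.001085
UUDDUU: Ā=73.2907, payoff=0.0000, prob=0.008246
DDUDUU: Ā=38.9543, payoff=29.3357, prob=0.001085
UDUDUU: Ā=65.5421, payoff=2.7479, prob=0.008246
DUUDUU: Ā=58.2321, payoff=10.0579, prob=0.008246
UUUDUU: Ā=97.9778, payoff=0.0000, prob=0.062673
DDDUUU: Ā=36.0529, payoff=32.2371, prob=0.001085
UDDUUU: Ā=60.6605, payoff=7.6295, prob=0.008246
DUDUUU: Ā=53.3505, payoff=14.9395, prob=0.008246
UUDUUU: Ā=89.7643, payoff=0.0000, prob=0.062673
DDUUUU: Ā=48.7452, payoff=19.5448, prob=0.008246
UDUUUU: Ā=82.0157, payoff=0.0000, prob=0.062673
DUUUUU: Ā=74.7057, payoff=0.0000, prob=0.062673
UUUUUU: Ā=125.6952, payoff=0.0000, prob=0.476311
Price = Σ prob·payoff / R^6 = 0.849174 / 1.061520 = 0.8000

price = 0.8000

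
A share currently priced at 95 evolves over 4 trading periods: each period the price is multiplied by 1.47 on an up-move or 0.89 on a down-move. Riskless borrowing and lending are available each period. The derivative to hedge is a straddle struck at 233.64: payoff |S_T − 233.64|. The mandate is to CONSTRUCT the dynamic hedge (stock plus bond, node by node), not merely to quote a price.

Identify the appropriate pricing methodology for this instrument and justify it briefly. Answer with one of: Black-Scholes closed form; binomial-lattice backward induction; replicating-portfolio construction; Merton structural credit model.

framework: replicating-portfolio construction

Key observation: since the answer must list Δ and B at each node of the 1.47/0.89 lattice on 95, the replicating-portfolio method — solving the two-state system at every node — is the one that applies.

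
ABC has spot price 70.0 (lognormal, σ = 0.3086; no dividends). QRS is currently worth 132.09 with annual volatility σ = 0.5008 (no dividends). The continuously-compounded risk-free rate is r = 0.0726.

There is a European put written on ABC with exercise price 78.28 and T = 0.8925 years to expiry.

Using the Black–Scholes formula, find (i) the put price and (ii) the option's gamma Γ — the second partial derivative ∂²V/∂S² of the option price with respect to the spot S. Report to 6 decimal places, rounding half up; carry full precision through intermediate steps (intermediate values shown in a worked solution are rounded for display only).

price = 10.099306
Γ = 0.019546

σ√T = 0.3086·√0.8925 = 0.291541
d₁ = (ln(S/K) + (r+σ²/2)T) / (σ√T) = (ln(70.0/78.28) + (0.0726+0.3086²/2)·0.8925) / 0.291541 = (-0.111797 + 0.107294) / 0.291541 = -0.015446
d₂ = d₁ − σ√T = -0.015446 − 0.291541 = -0.306988
e^{−rT} = 0.937259
N(−d₁) = 0.506162,  N(−d₂) = 0.620574
Put price V = K·e^{−rT}·N(−d₂) − S·N(−d₁) = 45.530643 − 35.431337 = 10.099306
φ(d₁) = (1/√(2π))·e^{−d₁²/2} = 0.398895
Γ = φ(d₁) / (S·σ·√T) = 0.019546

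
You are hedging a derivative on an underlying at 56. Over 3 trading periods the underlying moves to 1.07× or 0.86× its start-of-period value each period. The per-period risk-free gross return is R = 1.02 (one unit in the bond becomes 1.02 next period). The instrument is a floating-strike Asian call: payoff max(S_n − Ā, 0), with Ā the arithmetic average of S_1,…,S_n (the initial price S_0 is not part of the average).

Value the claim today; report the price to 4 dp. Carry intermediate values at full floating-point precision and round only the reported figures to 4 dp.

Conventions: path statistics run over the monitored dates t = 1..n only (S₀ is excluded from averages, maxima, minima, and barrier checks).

price = 2.2893

Risk-neutral up-probability p* = (R−d)/(u−d) = (1.02−0.86)/(1.07−0.86) = 0.7619; the claim prices as the p*-weighted sum of path payoffs discounted by R^3.
Enumerate all 2^3 = 8 price paths (U = up ×1.07, D = down ×0.86); each path with k up-moves has probability p*^k·(1−p*)^(3−k).
DDD: Ā=41.7322, payoff=0.0000, prob=0.013497
UDD: Ā=51.9227, payoff=0.0000, prob=0.043192
DUD: Ā=48.0027, payoff=0.0000, prob=0.043192
UUD: Ā=59.7243, payoff=0.0000, prob=0.138214
DDU: Ā=44.6315, payoff=0.0000, prob=0.043192
UDU: Ā=55.5299, payoff=0.0000, prob=0.138214
DUU: Ā=51.6099, payoff=3.5285, prob=0.138214
UUU: Ā=64.2123, payoff=4.3901, prob=0.442285
Price = Σ prob·payoff / R^3 = 2.429383 / 1.061208 = 2.2893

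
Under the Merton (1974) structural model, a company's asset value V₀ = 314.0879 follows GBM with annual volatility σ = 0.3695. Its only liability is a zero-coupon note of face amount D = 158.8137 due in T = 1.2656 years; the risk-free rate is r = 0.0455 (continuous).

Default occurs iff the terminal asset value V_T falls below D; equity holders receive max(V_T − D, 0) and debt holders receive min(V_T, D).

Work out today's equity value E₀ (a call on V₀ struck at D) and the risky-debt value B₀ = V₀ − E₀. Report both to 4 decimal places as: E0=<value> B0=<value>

E0=165.4962 B0=148.5917

Work the structural quantities from V₀ = 314.0879 against face 158.8137:
d₁ = [ln(V₀/D) + (r + σ²/2)T] / (σ√T)
   = [ln(314.0879/158.8137) + (0.0455 + 0.5·0.3695²)·1.2656] / (0.3695·√1.2656)
   = [0.681941 + 0.143981] / 0.415683 = 1.986902
d₂ = d₁ − σ√T = 1.986902 − 0.415683 = 1.571219
N(d₁) = 0.976533,  N(d₂) = 0.941934,  e^(−rT) = 0.944042
E₀ = V₀·N(d₁) − D·e^(−rT)·N(d₂)
   = 314.0879·0.976533 − 158.8137·0.944042·0.941934 = 165.496179
B₀ = V₀ − E₀ = 314.0879 − 165.496179 = 148.591721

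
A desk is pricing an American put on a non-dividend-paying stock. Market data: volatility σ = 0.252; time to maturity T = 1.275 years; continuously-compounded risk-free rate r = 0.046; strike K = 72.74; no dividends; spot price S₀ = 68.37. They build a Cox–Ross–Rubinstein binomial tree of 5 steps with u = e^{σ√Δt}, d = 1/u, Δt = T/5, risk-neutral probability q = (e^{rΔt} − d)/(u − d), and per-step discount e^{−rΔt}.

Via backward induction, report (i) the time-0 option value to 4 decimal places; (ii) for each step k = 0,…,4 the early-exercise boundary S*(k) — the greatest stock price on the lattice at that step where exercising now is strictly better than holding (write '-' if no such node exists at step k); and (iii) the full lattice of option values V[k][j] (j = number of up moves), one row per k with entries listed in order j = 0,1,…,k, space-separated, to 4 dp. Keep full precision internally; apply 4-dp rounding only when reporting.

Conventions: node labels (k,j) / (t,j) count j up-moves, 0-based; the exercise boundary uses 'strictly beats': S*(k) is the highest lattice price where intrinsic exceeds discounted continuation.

price = 8.5553
boundary = - - 53.0071 60.2005 53.0071
tree:
8.5553
13.2754 4.2967
19.7329 7.4856 1.3857
26.0667 12.5395 2.8876 0.0000
31.6437 19.7329 6.0174 0.0000 0.0000
36.5543 26.0667 12.5395 0.0000 0.0000 0.0000

params: Δt=0.25500 u=1.13571 d=0.88051 q=0.51446 e^(-rΔt)=0.98834
t_5 payoffs: 36.5543 26.0667 12.5395 0.0000 0.0000 0.0000
t_4: node(4,0) S=41.0963 payoff=31.6437 vs cont=30.7954 → 31.6437 [stop]  node(4,1) S=53.0071 payoff=19.7329 vs cont=18.8846 → 19.7329 [stop]  node(4,2) S=68.3700 payoff=4.3700 vs cont=6.0174 → 6.0174 [wait]  node(4,3) S=88.1854 payoff=0.0000 vs cont=0.0000 → 0.0000 [wait]  node(4,4) S=113.7439 payoff=0.0000 vs cont=0.0000 → 0.0000 [wait]  ⇒ S*(4)=53.0071
t_3: node(3,0) S=46.6733 payoff=26.0667 vs cont=25.2184 → 26.0667 [stop]  node(3,1) S=60.2005 payoff=12.5395 vs cont=12.5289 → 12.5395 [stop]  node(3,2) S=77.6482 payoff=0.0000 vs cont=2.8876 → 2.8876 [wait]  node(3,3) S=100.1526 payoff=0.0000 vs cont=0.0000 → 0.0000 [wait]  ⇒ S*(3)=60.2005
t_2: node(2,0) S=53.0071 payoff=19.7329 vs cont=18.8846 → 19.7329 [stop]  node(2,1) S=68.3700 payoff=4.3700 vs cont=7.4856 → 7.4856 [wait]  node(2,2) S=88.1854 payoff=0.0000 vs cont=1.3857 → 1.3857 [wait]  ⇒ S*(2)=53.0071
t_1: node(1,0) S=60.2005 payoff=12.5395 vs cont=13.2754 → 13.2754 [wait]  node(1,1) S=77.6482 payoff=0.0000 vs cont=4.2967 → 4.2967 [wait]  ⇒ S*(1)=-
t_0: node(0,0) S=68.3700 payoff=4.3700 vs cont=8.5553 → 8.5553 [wait]  ⇒ S*(0)=-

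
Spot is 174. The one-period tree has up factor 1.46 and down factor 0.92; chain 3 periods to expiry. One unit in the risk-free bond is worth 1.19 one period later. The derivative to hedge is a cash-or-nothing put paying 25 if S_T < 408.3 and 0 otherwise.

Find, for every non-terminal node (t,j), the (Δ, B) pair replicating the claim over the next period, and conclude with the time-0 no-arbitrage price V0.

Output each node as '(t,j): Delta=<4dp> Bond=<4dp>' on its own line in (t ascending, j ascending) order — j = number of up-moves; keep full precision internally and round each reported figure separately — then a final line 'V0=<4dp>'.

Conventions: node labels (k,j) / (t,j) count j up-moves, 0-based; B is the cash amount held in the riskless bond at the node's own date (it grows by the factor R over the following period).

The replicating-portfolio and risk-neutral prices coincide; use p* = (1.19−0.92)/(1.46−0.92) = 0.5000 for the latter.
Expiry values: V(3,0)=25.0000, V(3,1)=25.0000, V(3,2)=25.0000, V(3,3)=0.0000
  t=2,j=0: stock 147.2736 → up 215.0195 (V=25.0000), down 135.4917 (V=25.0000). Price 21.0084; hedge Δ=0.0000, bond B=21.0084.
  t=2,j=1: stock 233.7168 → up 341.2265 (V=25.0000), down 215.0195 (V=25.0000). Price 21.0084; hedge Δ=0.0000, bond B=21.0084.
  t=2,j=2: stock 370.8984 → up 541.5117 (V=0.0000), down 341.2265 (V=25.0000). Price 10.5042; hedge Δ=-0.1248, bond B=56.8005.
  t=1,j=0: stock 160.0800 → up 233.7168 (V=21.0084), down 147.2736 (V=21.0084). Price 17.6541; hedge Δ=0.0000, bond B=17.6541.
  t=1,j=1: stock 254.0400 → up 370.8984 (V=10.5042), down 233.7168 (V=21.0084). Price 13.2406; hedge Δ=-0.0766, bond B=32.6928.
  t=0,j=0: stock 174.0000 → up 254.0400 (V=13.2406), down 160.0800 (V=17.6541). Price 12.9810; hedge Δ=-0.0470, bond B=21.1542.
Verification: the root portfolio costs Δ(0,0)·S0 + B(0,0) = 12.9810, matching V0.

(0,0): Delta=-0.0470 Bond=21.1542
(1,0): Delta=0.0000 Bond=17.6541
(1,1): Delta=-0.0766 Bond=32.6928
(2,0): Delta=0.0000 Bond=21.0084
(2,1): Delta=0.0000 Bond=21.0084
(2,2): Delta=-0.1248 Bond=56.8005
V0=12.9810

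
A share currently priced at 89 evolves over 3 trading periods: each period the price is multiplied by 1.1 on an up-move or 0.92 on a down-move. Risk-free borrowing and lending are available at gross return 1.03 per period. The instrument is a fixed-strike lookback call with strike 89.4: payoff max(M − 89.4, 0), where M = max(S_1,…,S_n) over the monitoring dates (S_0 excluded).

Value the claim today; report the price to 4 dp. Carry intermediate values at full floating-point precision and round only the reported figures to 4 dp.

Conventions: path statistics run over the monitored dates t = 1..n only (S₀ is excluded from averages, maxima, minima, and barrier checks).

Risk-neutral up-probability p* = (R−d)/(u−d) = (1.03−0.92)/(1.1−0.92) = 0.6111; the claim prices as the p*-weighted sum of path payoffs discounted by R^3.
Enumerate all 2^3 = 8 price paths (U = up ×1.1, D = down ×0.92); each path with k up-moves has probability p*^k·(1−p*)^(3−k).
DDD: M=81.8800, payoff=0.0000, prob=0.058813
UDD: M=97.9000, payoff=8.5000, prob=0.092421
DUD: M=90.0680, payoff=0.6680, prob=0.092421
UUD: M=107.6900, payoff=18.2900, prob=0.145233
DDU: M=82.8626, payoff=0.0000, prob=0.092421
UDU: M=99.0748, payoff=9.6748, prob=0.145233
DUU: M=99.0748, payoff=9.6748, prob=0.145233
UUU: M=118.4590, payoff=29.0590, prob=0.228224
Price = Σ prob·payoff / R^3 = 12.945786 / 1.092727 = 11.8472

price = 11.8472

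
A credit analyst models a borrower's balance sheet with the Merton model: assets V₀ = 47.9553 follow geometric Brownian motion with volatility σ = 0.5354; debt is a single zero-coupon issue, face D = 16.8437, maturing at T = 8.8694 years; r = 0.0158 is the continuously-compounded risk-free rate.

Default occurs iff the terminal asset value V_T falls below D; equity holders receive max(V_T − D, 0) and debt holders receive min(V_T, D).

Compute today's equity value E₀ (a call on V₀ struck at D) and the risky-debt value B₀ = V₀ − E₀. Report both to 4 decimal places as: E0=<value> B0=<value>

E0=37.9902 B0=9.9651

With assets at 47.9553 and a single debt payment of 16.8437 at 8.8694 years:
d₁ = [ln(V₀/D) + (r + σ²/2)T] / (σ√T)
   = [ln(47.9553/16.8437) + (0.0158 + 0.5·0.5354²)·8.8694] / (0.5354·√8.8694)
   = [1.046293 + 1.411357] / 1.594504 = 1.541326
d₂ = d₁ − σ√T = 1.541326 − 1.594504 = -0.053177
N(d₁) = 0.938381,  N(d₂) = 0.478795,  e^(−rT) = 0.869240
E₀ = V₀·N(d₁) − D·e^(−rT)·N(d₂)
   = 47.9553·0.938381 − 16.8437·0.869240·0.478795 = 37.990214
B₀ = V₀ − E₀ = 47.9553 − 37.990214 = 9.965086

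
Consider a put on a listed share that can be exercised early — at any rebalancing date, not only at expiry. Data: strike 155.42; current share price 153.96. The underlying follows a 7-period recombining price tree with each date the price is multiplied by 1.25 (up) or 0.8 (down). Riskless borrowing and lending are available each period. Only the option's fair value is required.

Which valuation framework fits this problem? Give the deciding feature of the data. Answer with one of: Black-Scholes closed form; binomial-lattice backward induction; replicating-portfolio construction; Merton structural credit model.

Key observation: with exercise allowed before expiry on a discrete up/down model (7 steps from spot 153.96), the strike-155.42 put's value must be rolled back through the tree testing early exercise at each node.

framework: binomial-lattice backward induction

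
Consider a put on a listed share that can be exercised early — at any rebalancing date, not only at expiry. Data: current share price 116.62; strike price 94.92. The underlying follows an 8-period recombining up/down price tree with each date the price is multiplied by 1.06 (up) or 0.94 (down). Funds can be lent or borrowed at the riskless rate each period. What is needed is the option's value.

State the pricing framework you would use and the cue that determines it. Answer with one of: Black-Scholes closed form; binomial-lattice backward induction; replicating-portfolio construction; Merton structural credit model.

Key observation: with exercise allowed before expiry on a discrete up/down model (8 steps from spot 116.62), the strike-94.92 put's value must be rolled back through the tree testing early exercise at each node.

framework: binomial-lattice backward induction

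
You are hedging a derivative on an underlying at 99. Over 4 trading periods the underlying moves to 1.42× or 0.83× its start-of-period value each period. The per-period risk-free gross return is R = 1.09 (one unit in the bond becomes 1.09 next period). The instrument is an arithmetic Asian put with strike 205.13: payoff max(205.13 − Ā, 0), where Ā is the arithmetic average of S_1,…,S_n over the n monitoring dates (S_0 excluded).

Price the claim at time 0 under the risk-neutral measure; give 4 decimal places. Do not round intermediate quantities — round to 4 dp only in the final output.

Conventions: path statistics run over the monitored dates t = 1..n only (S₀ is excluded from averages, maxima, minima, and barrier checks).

price = 59.6192

Set p* = 0.4407 (from d < R < u); the path-dependent value is the discounted p*-expectation over all price paths.
Enumerate all 2^4 = 16 price paths (U = up ×1.42, D = down ×0.83); each path with k up-moves has probability p*^k·(1−p*)^(4−k).
DDDD: Ā=63.4904, payoff=141.6396, prob=0.097870
UDDD: Ā=108.6222, payoff=96.5078, prob=0.077109
DUDD: Ā=94.0197, payoff=111.1103, prob=0.077109
UUDD: Ā=160.8530, payoff=44.2770, prob=0.060753
DDUD: Ā=81.8996, payoff=123.2304, prob=0.077109
UDUD: Ā=140.1174, payoff=65.0126, prob=0.060753
DUUD: Ā=125.5149, payoff=79.6151, prob=0.060753
UUUD: Ā=214.7364, payoff=0.0000, prob=0.047866
DDDU: Ā=71.8400, payoff=133.2900, prob=0.077109
UDDU: Ā=122.9069, payoff=82.2231, prob=0.060753
DUDU: Ā=108.3044, payoff=96.8256, prob=0.060753
UUDU: Ā=185.2919, payoff=19.8381, prob=0.047866
DDUU: Ā=96.1843, payoff=108.9457, prob=0.060753
UDUU: Ā=164.5563, payoff=40.5737, prob=0.047866
DUUU: Ā=149.9538, payoff=55.1762, prob=0.047866
UUUU: Ā=256.5475, payoff=0.0000, prob=0.037713
Price = Σ prob·payoff / R^4 = 84.157314 / 1.411582 = 59.6192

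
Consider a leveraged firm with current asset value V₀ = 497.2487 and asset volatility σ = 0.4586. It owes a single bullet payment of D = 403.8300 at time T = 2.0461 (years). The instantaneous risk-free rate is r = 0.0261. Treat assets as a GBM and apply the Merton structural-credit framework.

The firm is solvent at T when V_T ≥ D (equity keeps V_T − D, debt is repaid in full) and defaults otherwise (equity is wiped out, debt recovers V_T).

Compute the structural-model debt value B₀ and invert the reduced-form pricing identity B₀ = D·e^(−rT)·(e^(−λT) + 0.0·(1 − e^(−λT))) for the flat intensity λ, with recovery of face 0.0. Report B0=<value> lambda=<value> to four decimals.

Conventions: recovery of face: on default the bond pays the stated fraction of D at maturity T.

Equity is a call on the firm's assets struck at D = 403.8300:
d₁ = [ln(V₀/D) + (r + σ²/2)T] / (σ√T)
   = [ln(497.2487/403.8300) + (0.0261 + 0.5·0.4586²)·2.0461] / (0.4586·√2.0461)
   = [0.208096 + 0.268565] / 0.655990 = 0.726628
d₂ = d₁ − σ√T = 0.726628 − 0.655990 = 0.070638
N(d₁) = 0.766273,  N(d₂) = 0.528157,  e^(−rT) = 0.947998
E₀ = V₀·N(d₁) − D·e^(−rT)·N(d₂)
   = 497.2487·0.766273 − 403.8300·0.947998·0.528157 = 178.834023
B₀ = V₀ − E₀ = 497.2487 − 178.834023 = 318.414677
e^(−λT) = (B₀·e^(rT)/D − 0)/(1 − 0) = (318.4147·1.054855/403.8300 − 0)/1 = 0.83173935
λ = −ln(0.83173935)/2.0461 = 0.090043

B0=318.4147 lambda=0.0900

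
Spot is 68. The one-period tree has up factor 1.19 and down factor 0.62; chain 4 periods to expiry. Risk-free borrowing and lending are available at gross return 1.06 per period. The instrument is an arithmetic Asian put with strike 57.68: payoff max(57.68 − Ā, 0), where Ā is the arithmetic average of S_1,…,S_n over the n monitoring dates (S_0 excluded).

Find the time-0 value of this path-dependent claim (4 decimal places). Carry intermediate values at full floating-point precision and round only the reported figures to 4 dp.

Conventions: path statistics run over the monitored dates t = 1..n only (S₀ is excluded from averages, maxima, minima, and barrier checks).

price = 2.3910

Risk-neutral up-probability p* = (R−d)/(u−d) = (1.06−0.62)/(1.19−0.62) = 0.7719; the claim prices as the p*-weighted sum of path payoffs discounted by R^4.
Enumerate all 2^4 = 16 price paths (U = up ×1.19, D = down ×0.62); each path with k up-moves has probability p*^k·(1−p*)^(4−k).
DDDD: Ā=23.6384, payoff=34.0416, prob=0.002706
UDDD: Ā=45.3704, payoff=12.3096, prob=0.009158
DUDD: Ā=35.6804, payoff=21.9996, prob=0.009158
UUDD: Ā=68.4833, payoff=0.0000, prob=0.030995
DDUD: Ā=29.6726, payoff=28.0074, prob=0.009158
UDUD: Ā=56.9522, payoff=0.7278, prob=0.030995
DUUD: Ā=47.2622, payoff=10.4178, prob=0.030995
UUUD: Ā=90.7130, payoff=0.0000, prob=0.104906
DDDU: Ā=25.9478, payoff=31.7322, prob=0.009158
UDDU: Ā=49.8029, payoff=7.8771, prob=0.030995
DUDU: Ā=40.1129, payoff=17.5671, prob=0.030995
UUDU: Ā=76.9910, payoff=0.0000, prob=0.104906
DDUU: Ā=34.1051, payoff=23.5749, prob=0.030995
UDUU: Ā=65.4599, payoff=0.0000, prob=0.104906
DUUU: Ā=55.7699, payoff=1.9101, prob=0.104906
UUUU: Ā=107.0422, payoff=0.0000, prob=0.355068
Price = Σ prob·payoff / R^4 = 3.018559 / 1.262477 = 2.3910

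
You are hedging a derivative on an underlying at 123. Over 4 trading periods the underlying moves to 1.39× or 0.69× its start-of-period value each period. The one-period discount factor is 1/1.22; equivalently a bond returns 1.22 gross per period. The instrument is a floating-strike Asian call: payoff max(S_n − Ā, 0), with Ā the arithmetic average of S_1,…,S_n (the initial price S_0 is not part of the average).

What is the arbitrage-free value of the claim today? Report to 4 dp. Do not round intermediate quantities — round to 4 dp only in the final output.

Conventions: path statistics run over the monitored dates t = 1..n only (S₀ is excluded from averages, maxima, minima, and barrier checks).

price = 32.1681

With p* = (R−d)/(u−d) = 0.7571, sum probability × payoff across the paths and divide by R^4.
Enumerate all 2^4 = 16 price paths (U = up ×1.39, D = down ×0.69); each path with k up-moves has probability p*^k·(1−p*)^(4−k).
DDDD: Ā=52.9294, payoff=0.0000, prob=0.003479
UDDD: Ā=106.6258, payoff=0.0000, prob=0.010845
DUDD: Ā=85.1008, payoff=0.0000, prob=0.010845
UUDD: Ā=171.4350, payoff=0.0000, prob=0.033811
DDUD: Ā=70.2486, payoff=0.0000, prob=0.010845
UDUD: Ā=141.5152, payoff=0.0000, prob=0.033811
DUUD: Ā=119.9902, payoff=0.0000, prob=0.033811
UUUD: Ā=241.7195, payoff=0.0000, prob=0.105411
DDDU: Ā=60.0005, payoff=0.0000, prob=0.010845
UDDU: Ā=120.8706, payoff=0.0000, prob=0.033811
DUDU: Ā=99.3456, payoff=13.7987, prob=0.033811
UUDU: Ā=200.1310, payoff=27.7975, prob=0.105411
DDUU: Ā=84.4934, payoff=28.6510, prob=0.033811
UDUU: Ā=170.2113, payoff=57.7172, prob=0.105411
DUUU: Ā=148.6863, payoff=79.2422, prob=0.105411
UUUU: Ā=299.5274, payoff=159.6329, prob=0.328633
Price = Σ prob·payoff / R^4 = 71.263030 / 2.215335 = 32.1681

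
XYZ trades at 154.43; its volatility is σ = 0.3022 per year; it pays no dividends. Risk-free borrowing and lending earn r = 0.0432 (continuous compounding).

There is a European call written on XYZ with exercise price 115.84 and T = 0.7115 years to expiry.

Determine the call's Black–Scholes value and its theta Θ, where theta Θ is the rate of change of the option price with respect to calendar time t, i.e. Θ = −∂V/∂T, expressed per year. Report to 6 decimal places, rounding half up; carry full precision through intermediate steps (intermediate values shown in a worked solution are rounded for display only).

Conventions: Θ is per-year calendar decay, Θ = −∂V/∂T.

price = 43.790475
Θ = -8.498709

σ√T = 0.3022·√0.7115 = 0.254907
d₁ = (ln(S/K) + (r+σ²/2)T) / (σ√T) = (ln(154.43/115.84) + (0.0432+0.3022²/2)·0.7115) / 0.254907 = (0.287531 + 0.063226) / 0.254907 = 1.376017
d₂ = d₁ − σ√T = 1.376017 − 0.254907 = 1.121110
e^{−rT} = 0.969731
N(d₁) = 0.915592,  N(d₂) = 0.868880
Call price V = S·N(d₁) − K·e^{−rT}·N(d₂) = 141.394855 − 97.604380 = 43.790475
φ(d₁) = (1/√(2π))·e^{−d₁²/2} = 0.154795
Θ = −S·φ(d₁)·σ/(2√T) − r·K·e^{−rT}·N(d₂) = −4.282200 − 4.216509 = -8.498709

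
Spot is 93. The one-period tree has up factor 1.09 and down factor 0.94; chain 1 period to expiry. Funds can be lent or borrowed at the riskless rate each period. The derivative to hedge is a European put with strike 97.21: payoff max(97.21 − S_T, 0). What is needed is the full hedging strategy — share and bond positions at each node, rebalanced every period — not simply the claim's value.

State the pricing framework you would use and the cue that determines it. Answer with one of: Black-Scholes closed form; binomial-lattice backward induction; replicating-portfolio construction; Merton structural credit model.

framework: replicating-portfolio construction

Key observation: what is demanded is not a single number but the (Δ, B) position at each node of the 1.09/0.94 tree starting at 93; constructing those positions is the replicating-portfolio method.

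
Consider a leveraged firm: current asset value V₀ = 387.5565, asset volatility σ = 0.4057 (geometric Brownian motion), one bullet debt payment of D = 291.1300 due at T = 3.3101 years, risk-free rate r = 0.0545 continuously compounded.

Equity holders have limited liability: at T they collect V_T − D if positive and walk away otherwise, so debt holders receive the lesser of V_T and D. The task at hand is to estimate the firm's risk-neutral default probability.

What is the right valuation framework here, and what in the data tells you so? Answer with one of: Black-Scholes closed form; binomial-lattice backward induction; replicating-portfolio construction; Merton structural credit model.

framework: Merton structural credit model

Key observation: the asked-for credit quantity lives on the firm's capital structure — asset value, asset volatility, debt face 291.1300 — which is the structural model's domain.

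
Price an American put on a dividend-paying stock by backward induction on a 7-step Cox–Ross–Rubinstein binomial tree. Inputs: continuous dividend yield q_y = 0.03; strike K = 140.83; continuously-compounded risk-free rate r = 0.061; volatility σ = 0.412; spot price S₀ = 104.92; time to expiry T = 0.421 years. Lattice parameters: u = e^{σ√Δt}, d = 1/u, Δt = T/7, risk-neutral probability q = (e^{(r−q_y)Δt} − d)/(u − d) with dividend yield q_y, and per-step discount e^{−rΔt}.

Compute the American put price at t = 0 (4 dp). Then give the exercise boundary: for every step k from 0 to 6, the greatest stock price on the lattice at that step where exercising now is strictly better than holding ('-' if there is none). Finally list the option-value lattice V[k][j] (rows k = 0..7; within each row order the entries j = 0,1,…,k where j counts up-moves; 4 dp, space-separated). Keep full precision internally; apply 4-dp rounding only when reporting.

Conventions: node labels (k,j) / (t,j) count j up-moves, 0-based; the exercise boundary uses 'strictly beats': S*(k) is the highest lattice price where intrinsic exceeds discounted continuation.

price = 36.8517
boundary = - 94.8370 85.7229 94.8370 104.9200 116.0751 104.9200
tree:
36.8517
45.9930 27.3850
55.1071 36.2422 18.1494
63.3453 45.9930 26.1211 9.7879
70.7917 55.1071 35.9100 15.8825 3.3642
77.5226 63.3453 45.9930 24.7549 6.5434 0.0000
83.6065 70.7917 55.1071 35.9100 12.7272 0.0000 0.0000
89.1058 77.5226 63.3453 45.9930 24.7549 0.0000 0.0000 0.0000

Δt=0.06014  u=1.10632  d=0.90390  q=0.48398  discount=0.99634
step 7 (expiry): payoffs max(K−S,0) = 89.1058 77.5226 63.3453 45.9930 24.7549 0.0000 0.0000 0.0000
step 6: (k=6,j=0): S=57.2235, K−S=83.6065, hold=83.1940 ⇒ V=83.6065 exercise | (k=6,j=1): S=70.0383, K−S=70.7917, hold=70.4023 ⇒ V=70.7917 exercise | (k=6,j=2): S=85.7229, K−S=55.1071, hold=54.7459 ⇒ V=55.1071 exercise | (k=6,j=3): S=104.9200, K−S=35.9100, hold=35.5834 ⇒ V=35.9100 exercise | (k=6,j=4): S=128.4162, K−S=12.4138, hold=12.7272 ⇒ V=12.7272 continue | (k=6,j=5): S=157.1741, K−S=0.0000, hold=0.0000 ⇒ V=0.0000 continue | (k=6,j=6): S=192.3723, K−S=0.0000, hold=0.0000 ⇒ V=0.0000 continue  boundary S*=104.9200
step 5: (k=5,j=0): S=63.3074, K−S=77.5226, hold=77.1210 ⇒ V=77.5226 exercise | (k=5,j=1): S=77.4847, K−S=63.3453, hold=62.9692 ⇒ V=63.3453 exercise | (k=5,j=2): S=94.8370, K−S=45.9930, hold=45.6483 ⇒ V=45.9930 exercise | (k=5,j=3): S=116.0751, K−S=24.7549, hold=24.5996 ⇒ V=24.7549 exercise | (k=5,j=4): S=142.0693, K−S=0.0000, hold=6.5434 ⇒ V=6.5434 continue | (k=5,j=5): S=173.8849, K−S=0.0000, hold=0.0000 ⇒ V=0.0000 continue  boundary S*=116.0751
step 4: (k=4,j=0): S=70.0383, K−S=70.7917, hold=70.4023 ⇒ V=70.7917 exercise | (k=4,j=1): S=85.7229, K−S=55.1071, hold=54.7459 ⇒ V=55.1071 exercise | (k=4,j=2): S=104.9200, K−S=35.9100, hold=35.5834 ⇒ V=35.9100 exercise | (k=4,j=3): S=128.4162, K−S=12.4138, hold=15.8825 ⇒ V=15.8825 continue | (k=4,j=4): S=157.1741, K−S=0.0000, hold=3.3642 ⇒ V=3.3642 continue  boundary S*=104.9200
step 3: (k=3,j=0): S=77.4847, K−S=63.3453, hold=62.9692 ⇒ V=63.3453 exercise | (k=3,j=1): S=94.8370, K−S=45.9930, hold=45.6483 ⇒ V=45.9930 exercise | (k=3,j=2): S=116.0751, K−S=24.7549, hold=26.1211 ⇒ V=26.1211 continue | (k=3,j=3): S=142.0693, K−S=0.0000, hold=9.7879 ⇒ V=9.7879 continue  boundary S*=94.8370
step 2: (k=2,j=0): S=85.7229, K−S=55.1071, hold=54.7459 ⇒ V=55.1071 exercise | (k=2,j=1): S=104.9200, K−S=35.9100, hold=36.2422 ⇒ V=36.2422 continue | (k=2,j=2): S=128.4162, K−S=12.4138, hold=18.1494 ⇒ V=18.1494 continue  boundary S*=85.7229
step 1: (k=1,j=0): S=94.8370, K−S=45.9930, hold=45.8085 ⇒ V=45.9930 exercise | (k=1,j=1): S=116.0751, K−S=24.7549, hold=27.3850 ⇒ V=27.3850 continue  boundary S*=94.8370
step 0: (k=0,j=0): S=104.9200, K−S=35.9100, hold=36.8517 ⇒ V=36.8517 continue  boundary S*=-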